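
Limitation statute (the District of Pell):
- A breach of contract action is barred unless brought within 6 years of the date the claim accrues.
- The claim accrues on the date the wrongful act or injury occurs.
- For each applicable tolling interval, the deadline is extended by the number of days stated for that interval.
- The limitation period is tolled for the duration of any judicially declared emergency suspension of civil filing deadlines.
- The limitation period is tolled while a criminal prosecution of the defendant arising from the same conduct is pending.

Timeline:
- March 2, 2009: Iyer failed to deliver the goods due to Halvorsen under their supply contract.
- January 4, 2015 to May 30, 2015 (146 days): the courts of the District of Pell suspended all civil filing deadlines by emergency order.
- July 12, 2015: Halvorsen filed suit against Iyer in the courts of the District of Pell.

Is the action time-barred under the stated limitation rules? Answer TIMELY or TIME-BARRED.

TIMELY

The claim accrued on March 2, 2009, the date of the act.
Adding the 6 years base period to March 2, 2009 gives a deadline of March 2, 2015, before any tolling.
The period was tolled for 146 days by the emergency suspension of filing deadlines (January 4, 2015 to May 30, 2015), pushing the deadline to July 26, 2015.
The July 12, 2015 filing precedes the July 26, 2015 deadline; the claim is timely.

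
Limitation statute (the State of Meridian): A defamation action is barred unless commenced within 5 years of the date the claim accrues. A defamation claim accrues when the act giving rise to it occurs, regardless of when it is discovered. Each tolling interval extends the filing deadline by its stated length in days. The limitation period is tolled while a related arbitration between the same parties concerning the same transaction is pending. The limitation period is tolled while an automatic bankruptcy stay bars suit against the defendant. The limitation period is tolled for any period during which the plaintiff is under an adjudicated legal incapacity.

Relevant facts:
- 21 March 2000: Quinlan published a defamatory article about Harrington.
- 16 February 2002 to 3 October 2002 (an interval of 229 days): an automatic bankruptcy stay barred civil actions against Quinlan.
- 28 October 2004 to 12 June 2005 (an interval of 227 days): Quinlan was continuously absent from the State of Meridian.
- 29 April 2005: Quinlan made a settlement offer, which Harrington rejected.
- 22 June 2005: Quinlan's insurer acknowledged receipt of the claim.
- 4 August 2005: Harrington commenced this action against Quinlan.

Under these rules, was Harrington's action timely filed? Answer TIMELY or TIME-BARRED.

The limitation period began to run on 21 March 2000.
Adding the 5 years base period to 21 March 2000 gives a deadline of 21 March 2005, before any tolling.
The automatic bankruptcy stay from 16 February 2002 to 3 October 2002 tolled the period for 229 days, extending the deadline to 5 November 2005.
Although the defendant's absence ran from 28 October 2004 to 12 June 2005, the stated rules do not make that a tolling event, so it is disregarded.
None of the other events listed affects the running of the period under the stated rules.
Filing on 4 August 2005 beat the 5 November 2005 deadline — the action is timely.

TIMELY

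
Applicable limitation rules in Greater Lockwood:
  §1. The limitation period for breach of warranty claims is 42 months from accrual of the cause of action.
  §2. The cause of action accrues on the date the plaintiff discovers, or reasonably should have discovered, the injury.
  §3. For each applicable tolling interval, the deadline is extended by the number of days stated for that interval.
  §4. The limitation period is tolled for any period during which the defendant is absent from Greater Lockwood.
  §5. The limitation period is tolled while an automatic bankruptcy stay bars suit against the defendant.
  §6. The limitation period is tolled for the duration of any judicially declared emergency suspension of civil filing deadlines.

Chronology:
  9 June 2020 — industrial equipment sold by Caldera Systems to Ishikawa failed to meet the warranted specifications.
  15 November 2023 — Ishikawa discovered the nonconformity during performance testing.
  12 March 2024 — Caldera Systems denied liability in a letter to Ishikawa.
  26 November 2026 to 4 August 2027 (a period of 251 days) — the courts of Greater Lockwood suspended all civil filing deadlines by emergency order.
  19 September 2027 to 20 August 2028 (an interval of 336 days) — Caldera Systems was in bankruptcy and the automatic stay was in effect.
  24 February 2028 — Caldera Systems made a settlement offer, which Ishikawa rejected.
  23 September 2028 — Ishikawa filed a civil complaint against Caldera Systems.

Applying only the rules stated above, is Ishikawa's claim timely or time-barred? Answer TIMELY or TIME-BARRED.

Accrual is tied to discovery, so the period began on 15 November 2023 rather than on 9 June 2020 when the act occurred.
The untolled deadline — 42 months after 15 November 2023 — is 15 May 2027.
Because the emergency suspension of filing deadlines ran from 26 November 2026 to 4 August 2027, the deadline is extended by 251 days to 21 January 2028.
The automatic bankruptcy stay from 19 September 2027 to 20 August 2028 tolled the period for 336 days, extending the deadline to 22 December 2028.
None of the other events listed affects the running of the period under the stated rules.
Ishikawa filed on 23 September 2028, before the 22 December 2028 deadline, so the action is timely.

TIMELY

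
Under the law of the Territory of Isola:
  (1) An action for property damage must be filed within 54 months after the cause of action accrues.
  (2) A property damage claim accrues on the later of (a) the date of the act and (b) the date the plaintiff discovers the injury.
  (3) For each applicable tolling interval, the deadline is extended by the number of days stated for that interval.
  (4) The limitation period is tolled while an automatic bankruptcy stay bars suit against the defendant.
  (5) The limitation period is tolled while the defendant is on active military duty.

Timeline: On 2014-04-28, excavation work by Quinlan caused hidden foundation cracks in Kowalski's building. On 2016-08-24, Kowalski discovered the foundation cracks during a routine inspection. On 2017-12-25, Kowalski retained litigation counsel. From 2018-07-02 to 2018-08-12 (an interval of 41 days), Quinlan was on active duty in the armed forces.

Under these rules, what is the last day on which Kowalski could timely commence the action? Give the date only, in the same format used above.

2021-04-06

Because discovery on 2016-08-24 post-dates the 2014-04-28 act, accrual under the later-of rule falls on 2016-08-24.
Adding the 54 months base period to 2016-08-24 gives a deadline of 2021-02-24, before any tolling.
The period was tolled for 41 days by the defendant's active military service (2018-07-02 to 2018-08-12), pushing the deadline to 2021-04-06.
The other events in the timeline have no effect on the limitation period under the stated rules.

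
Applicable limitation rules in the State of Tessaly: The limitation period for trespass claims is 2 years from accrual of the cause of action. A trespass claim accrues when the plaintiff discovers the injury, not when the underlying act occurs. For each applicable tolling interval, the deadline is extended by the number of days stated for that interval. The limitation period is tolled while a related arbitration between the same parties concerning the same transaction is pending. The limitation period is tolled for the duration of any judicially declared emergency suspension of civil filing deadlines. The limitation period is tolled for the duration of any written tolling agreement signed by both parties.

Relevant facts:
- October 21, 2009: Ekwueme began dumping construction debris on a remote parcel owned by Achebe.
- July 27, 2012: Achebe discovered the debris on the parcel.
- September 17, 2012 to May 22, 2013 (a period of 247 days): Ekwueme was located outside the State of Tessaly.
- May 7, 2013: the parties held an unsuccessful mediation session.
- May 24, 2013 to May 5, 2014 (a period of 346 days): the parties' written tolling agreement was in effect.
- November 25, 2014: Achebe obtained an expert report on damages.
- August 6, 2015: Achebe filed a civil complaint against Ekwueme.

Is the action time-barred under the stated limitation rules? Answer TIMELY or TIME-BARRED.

Accrual is tied to discovery, so the period began on July 27, 2012 rather than on October 21, 2009 when the act occurred.
2 years from July 27, 2012 is July 27, 2014.
The period was tolled for 346 days by the written tolling agreement (May 24, 2013 to May 5, 2014), pushing the deadline to July 8, 2015.
The defendant's absence from the jurisdiction from September 17, 2012 to May 22, 2013 does not toll the period, because no stated rule makes the defendant's absence a tolling event.
The other events in the timeline have no effect on the limitation period under the stated rules.
The August 6, 2015 filing falls after the July 8, 2015 deadline; the claim is time-barred.

TIME-BARRED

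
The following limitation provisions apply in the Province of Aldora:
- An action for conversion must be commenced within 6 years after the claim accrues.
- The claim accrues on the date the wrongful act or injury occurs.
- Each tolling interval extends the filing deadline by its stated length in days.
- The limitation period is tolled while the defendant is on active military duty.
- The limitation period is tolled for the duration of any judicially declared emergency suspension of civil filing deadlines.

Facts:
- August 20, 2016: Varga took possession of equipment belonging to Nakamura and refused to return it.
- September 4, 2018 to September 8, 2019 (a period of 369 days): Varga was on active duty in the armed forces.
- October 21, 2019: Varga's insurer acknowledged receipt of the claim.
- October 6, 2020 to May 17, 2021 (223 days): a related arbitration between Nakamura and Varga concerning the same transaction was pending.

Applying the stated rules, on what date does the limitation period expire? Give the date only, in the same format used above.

August 24, 2023

The limitation period began to run on August 20, 2016.
The untolled deadline — 6 years after August 20, 2016 — is August 20, 2022.
The period was tolled for 369 days by the defendant's active military service (September 4, 2018 to September 8, 2019), pushing the deadline to August 24, 2023.
No stated provision tolls the period for a pending arbitration, so the interval from October 6, 2020 to May 17, 2021 has no effect on the deadline.
Nothing else in the chronology tolls or restarts the period.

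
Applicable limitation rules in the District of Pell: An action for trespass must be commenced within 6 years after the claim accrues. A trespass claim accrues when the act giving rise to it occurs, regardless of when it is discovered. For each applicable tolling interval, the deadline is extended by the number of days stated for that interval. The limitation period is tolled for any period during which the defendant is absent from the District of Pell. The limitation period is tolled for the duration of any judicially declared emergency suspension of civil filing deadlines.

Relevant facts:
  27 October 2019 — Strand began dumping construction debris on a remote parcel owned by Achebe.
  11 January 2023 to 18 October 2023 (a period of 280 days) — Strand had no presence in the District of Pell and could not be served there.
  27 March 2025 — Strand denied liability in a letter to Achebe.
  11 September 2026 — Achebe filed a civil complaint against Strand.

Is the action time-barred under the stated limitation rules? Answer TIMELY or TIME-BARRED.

TIME-BARRED

The limitation period began to run on 27 October 2019.
6 years from 27 October 2019 is 27 October 2025.
The defendant's absence from the jurisdiction from 11 January 2023 to 18 October 2023 tolled the period for 280 days, extending the deadline to 3 August 2026.
Nothing else in the chronology tolls or restarts the period.
Filing on 11 September 2026 missed the 3 August 2026 deadline — the action is time-barred.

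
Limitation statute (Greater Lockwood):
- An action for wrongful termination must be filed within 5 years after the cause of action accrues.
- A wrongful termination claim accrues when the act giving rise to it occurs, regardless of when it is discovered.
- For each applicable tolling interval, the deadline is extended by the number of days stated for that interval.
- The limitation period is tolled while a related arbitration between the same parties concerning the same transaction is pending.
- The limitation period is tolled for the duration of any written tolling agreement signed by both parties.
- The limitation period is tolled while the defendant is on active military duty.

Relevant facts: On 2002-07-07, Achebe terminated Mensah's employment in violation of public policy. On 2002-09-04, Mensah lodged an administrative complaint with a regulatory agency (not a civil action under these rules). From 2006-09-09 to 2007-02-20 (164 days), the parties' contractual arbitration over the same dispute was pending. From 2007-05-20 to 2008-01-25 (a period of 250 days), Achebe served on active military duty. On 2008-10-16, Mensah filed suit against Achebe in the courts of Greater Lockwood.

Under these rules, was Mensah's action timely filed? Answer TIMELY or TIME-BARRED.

TIME-BARRED

The cause of action accrued on 2002-07-07, the date of the act.
Adding the 5 years base period to 2002-07-07 gives a deadline of 2007-07-07, before any tolling.
Because the pending related arbitration ran from 2006-09-09 to 2007-02-20, the deadline is extended by 164 days to 2007-12-18.
The period was tolled for 250 days by the defendant's active military service (2007-05-20 to 2008-01-25), pushing the deadline to 2008-08-24.
None of the other events listed affects the running of the period under the stated rules.
Filing on 2008-10-16 missed the 2008-08-24 deadline — the action is time-barred.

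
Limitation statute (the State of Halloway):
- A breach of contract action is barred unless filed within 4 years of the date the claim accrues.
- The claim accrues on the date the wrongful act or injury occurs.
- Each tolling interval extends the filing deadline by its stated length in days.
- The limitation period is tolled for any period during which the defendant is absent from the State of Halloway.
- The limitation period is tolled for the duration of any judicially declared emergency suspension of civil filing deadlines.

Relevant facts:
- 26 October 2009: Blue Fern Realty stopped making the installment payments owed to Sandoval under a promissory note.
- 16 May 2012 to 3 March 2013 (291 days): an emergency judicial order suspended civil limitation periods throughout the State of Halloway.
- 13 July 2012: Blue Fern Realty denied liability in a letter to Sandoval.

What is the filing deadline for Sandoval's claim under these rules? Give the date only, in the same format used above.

13 August 2014

The limitation period began to run on 26 October 2009.
Adding the 4 years base period to 26 October 2009 gives a deadline of 26 October 2013, before any tolling.
Because the emergency suspension of filing deadlines ran from 16 May 2012 to 3 March 2013, the deadline is extended by 291 days to 13 August 2014.
None of the other events listed affects the running of the period under the stated rules.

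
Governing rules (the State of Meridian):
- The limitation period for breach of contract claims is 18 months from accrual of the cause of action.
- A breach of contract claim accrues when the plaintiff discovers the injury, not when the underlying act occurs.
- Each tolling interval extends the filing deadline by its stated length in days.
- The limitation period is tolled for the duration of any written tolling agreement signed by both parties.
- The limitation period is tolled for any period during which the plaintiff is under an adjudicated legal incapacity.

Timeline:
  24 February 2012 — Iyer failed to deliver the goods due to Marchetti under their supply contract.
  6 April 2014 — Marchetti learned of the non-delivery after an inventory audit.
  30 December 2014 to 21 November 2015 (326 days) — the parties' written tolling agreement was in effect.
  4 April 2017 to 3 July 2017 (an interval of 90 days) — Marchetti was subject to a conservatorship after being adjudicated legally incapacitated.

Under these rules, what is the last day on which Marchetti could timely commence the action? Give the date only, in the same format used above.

Accrual is tied to discovery, so the period began on 6 April 2014 rather than on 24 February 2012 when the act occurred.
The untolled deadline — 18 months after 6 April 2014 — is 6 October 2015.
The period was tolled for 326 days by the written tolling agreement (30 December 2014 to 21 November 2015), pushing the deadline to 27 August 2016.
The plaintiff's legal incapacity starting 4 April 2017 came too late — the period had run on 27 August 2016 — and so does not extend the deadline.

27 August 2016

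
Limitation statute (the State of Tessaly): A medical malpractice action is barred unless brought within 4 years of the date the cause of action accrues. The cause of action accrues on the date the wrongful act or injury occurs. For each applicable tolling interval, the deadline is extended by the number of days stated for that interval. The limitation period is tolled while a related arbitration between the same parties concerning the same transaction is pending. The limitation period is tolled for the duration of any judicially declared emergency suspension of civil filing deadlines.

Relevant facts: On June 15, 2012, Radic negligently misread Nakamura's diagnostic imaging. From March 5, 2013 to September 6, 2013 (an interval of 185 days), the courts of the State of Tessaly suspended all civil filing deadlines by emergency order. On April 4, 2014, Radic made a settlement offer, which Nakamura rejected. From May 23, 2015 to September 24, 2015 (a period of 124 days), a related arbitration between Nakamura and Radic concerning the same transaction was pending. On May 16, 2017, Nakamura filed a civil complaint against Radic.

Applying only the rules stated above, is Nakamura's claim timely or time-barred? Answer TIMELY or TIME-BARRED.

The limitation period began to run on June 15, 2012.
Adding the 4 years base period to June 15, 2012 gives a deadline of June 15, 2016, before any tolling.
The period was tolled for 185 days by the emergency suspension of filing deadlines (March 5, 2013 to September 6, 2013), pushing the deadline to December 17, 2016.
The period was tolled for 124 days by the pending related arbitration (May 23, 2015 to September 24, 2015), pushing the deadline to April 20, 2017.
Nothing else in the chronology tolls or restarts the period.
Filing on May 16, 2017 missed the April 20, 2017 deadline — the action is time-barred.

TIME-BARRED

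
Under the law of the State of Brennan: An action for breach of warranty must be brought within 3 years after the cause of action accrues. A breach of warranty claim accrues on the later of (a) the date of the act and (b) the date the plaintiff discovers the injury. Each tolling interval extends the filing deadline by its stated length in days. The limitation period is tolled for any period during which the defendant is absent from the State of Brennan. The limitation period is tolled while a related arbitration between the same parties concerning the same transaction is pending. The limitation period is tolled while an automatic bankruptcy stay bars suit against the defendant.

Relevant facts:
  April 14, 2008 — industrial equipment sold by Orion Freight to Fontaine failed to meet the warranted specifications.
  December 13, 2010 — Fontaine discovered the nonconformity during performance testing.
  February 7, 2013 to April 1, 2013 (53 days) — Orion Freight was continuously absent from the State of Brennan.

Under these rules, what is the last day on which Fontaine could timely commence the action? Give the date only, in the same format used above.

Because discovery on December 13, 2010 post-dates the April 14, 2008 act, accrual under the later-of rule falls on December 13, 2010.
3 years from December 13, 2010 is December 13, 2013.
The period was tolled for 53 days by the defendant's absence from the jurisdiction (February 7, 2013 to April 1, 2013), pushing the deadline to February 4, 2014.

February 4, 2014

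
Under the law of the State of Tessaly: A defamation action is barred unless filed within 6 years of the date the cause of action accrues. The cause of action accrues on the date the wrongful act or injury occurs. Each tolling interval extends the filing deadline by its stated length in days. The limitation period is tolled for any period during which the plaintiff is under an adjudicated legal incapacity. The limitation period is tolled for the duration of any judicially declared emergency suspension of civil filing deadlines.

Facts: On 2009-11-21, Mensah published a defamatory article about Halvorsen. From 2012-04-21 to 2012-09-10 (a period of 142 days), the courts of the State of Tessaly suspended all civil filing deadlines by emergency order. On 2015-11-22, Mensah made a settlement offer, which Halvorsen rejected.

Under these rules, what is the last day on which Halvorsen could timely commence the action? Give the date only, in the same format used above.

2016-04-11

The claim accrued on 2009-11-21, when the wrongful act occurred.
6 years from 2009-11-21 is 2015-11-21.
The emergency suspension of filing deadlines from 2012-04-21 to 2012-09-10 tolled the period for 142 days, extending the deadline to 2016-04-11.
The other events in the timeline have no effect on the limitation period under the stated rules.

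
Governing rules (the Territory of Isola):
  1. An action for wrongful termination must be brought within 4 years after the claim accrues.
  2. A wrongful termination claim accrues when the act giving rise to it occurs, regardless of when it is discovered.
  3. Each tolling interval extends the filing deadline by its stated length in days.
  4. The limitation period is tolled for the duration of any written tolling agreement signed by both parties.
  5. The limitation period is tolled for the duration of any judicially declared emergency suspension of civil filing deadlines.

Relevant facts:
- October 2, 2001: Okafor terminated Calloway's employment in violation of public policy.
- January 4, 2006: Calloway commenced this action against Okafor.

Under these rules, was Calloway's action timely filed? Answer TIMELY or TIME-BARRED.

The claim accrued on October 2, 2001, the date of the act.
4 years from October 2, 2001 is October 2, 2005.
Calloway filed on January 4, 2006, after the October 2, 2005 deadline, so the action is time-barred.

TIME-BARRED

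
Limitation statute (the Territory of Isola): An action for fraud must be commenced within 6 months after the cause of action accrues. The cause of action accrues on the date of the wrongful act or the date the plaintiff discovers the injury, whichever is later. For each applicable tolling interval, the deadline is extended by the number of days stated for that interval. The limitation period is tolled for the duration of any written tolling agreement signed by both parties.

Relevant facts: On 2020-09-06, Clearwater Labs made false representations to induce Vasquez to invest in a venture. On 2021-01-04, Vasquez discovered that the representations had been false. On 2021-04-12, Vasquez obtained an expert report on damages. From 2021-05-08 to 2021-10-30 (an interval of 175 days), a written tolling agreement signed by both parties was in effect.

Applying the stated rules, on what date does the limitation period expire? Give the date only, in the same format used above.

2021-12-26

Because discovery on 2021-01-04 post-dates the 2020-09-06 act, accrual under the later-of rule falls on 2021-01-04.
Adding the 6 months base period to 2021-01-04 gives a deadline of 2021-07-04, before any tolling.
The written tolling agreement from 2021-05-08 to 2021-10-30 tolled the period for 175 days, extending the deadline to 2021-12-26.
Nothing else in the chronology tolls or restarts the period.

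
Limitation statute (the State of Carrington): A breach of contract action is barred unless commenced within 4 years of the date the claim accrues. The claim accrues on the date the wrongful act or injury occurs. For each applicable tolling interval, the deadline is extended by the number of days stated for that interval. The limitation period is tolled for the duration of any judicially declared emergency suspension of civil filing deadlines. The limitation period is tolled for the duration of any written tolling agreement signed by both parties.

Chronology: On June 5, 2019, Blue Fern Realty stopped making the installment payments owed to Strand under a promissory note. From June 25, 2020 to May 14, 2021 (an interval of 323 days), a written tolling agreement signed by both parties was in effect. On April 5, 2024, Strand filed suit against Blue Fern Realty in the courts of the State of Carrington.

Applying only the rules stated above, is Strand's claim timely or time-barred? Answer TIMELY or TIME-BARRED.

The limitation period began to run on June 5, 2019.
Adding the 4 years base period to June 5, 2019 gives a deadline of June 5, 2023, before any tolling.
The written tolling agreement from June 25, 2020 to May 14, 2021 tolled the period for 323 days, extending the deadline to April 23, 2024.
Strand filed on April 5, 2024, before the April 23, 2024 deadline, so the action is timely.

TIMELY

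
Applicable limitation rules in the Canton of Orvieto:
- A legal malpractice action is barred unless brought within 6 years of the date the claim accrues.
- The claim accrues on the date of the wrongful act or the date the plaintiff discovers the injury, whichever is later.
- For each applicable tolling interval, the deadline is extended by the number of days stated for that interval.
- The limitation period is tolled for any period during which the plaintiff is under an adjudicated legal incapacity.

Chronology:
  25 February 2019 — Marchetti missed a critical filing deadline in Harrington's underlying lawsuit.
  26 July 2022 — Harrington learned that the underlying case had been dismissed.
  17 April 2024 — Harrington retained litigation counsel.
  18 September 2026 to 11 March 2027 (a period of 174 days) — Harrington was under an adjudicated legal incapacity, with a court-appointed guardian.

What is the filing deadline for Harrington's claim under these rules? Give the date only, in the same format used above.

Because discovery on 26 July 2022 post-dates the 25 February 2019 act, accrual under the later-of rule falls on 26 July 2022.
The untolled deadline — 6 years after 26 July 2022 — is 26 July 2028.
The plaintiff's legal incapacity from 18 September 2026 to 11 March 2027 tolled the period for 174 days, extending the deadline to 16 January 2029.
The other events in the timeline have no effect on the limitation period under the stated rules.

16 January 2029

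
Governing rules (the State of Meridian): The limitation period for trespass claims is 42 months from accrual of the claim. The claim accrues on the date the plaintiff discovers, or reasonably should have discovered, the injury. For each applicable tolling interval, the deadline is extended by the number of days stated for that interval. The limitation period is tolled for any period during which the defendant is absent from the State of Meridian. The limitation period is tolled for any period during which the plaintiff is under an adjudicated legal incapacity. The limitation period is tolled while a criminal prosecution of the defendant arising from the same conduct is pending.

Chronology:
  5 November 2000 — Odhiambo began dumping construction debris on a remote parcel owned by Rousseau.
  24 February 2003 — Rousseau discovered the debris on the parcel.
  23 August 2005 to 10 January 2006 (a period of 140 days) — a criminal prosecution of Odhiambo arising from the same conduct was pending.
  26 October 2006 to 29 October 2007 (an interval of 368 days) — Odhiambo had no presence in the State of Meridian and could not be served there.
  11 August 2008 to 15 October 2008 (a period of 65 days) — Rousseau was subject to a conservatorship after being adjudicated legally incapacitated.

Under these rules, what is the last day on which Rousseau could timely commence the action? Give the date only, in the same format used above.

Accrual is tied to discovery, so the period began on 24 February 2003 rather than on 5 November 2000 when the act occurred.
42 months from 24 February 2003 is 24 August 2006.
The pending criminal prosecution from 23 August 2005 to 10 January 2006 tolled the period for 140 days, extending the deadline to 11 January 2007.
The defendant's absence from the jurisdiction from 26 October 2006 to 29 October 2007 tolled the period for 368 days, extending the deadline to 14 January 2008.
The plaintiff's legal incapacity from 11 August 2008 to 15 October 2008 began after the period had already run on 14 January 2008, so it has no tolling effect.

14 January 2008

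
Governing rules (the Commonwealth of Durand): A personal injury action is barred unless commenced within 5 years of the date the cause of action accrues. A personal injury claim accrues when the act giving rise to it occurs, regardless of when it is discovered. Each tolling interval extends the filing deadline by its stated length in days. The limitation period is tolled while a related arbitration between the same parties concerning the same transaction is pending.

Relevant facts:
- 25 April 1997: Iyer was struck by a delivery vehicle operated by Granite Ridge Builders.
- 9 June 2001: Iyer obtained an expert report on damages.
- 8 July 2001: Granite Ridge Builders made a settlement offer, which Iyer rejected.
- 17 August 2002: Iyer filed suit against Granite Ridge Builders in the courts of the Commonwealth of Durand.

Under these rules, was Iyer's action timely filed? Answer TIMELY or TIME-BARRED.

The claim accrued on 25 April 1997, when the wrongful act occurred.
The untolled deadline — 5 years after 25 April 1997 — is 25 April 2002.
The other events in the timeline have no effect on the limitation period under the stated rules.
Filing on 17 August 2002 missed the 25 April 2002 deadline — the action is time-barred.

TIME-BARRED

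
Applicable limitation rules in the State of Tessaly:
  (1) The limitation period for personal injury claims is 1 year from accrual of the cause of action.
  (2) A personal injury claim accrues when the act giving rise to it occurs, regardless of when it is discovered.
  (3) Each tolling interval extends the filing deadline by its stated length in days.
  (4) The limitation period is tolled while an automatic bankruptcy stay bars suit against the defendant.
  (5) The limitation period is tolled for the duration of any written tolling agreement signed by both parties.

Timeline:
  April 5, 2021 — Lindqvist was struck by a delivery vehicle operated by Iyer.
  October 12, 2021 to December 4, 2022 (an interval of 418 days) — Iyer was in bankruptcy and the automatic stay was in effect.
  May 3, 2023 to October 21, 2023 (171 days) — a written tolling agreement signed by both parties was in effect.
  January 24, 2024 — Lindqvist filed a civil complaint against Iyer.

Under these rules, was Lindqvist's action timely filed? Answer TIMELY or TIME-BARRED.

TIME-BARRED

The limitation period began to run on April 5, 2021.
Adding the 1 year base period to April 5, 2021 gives a deadline of April 5, 2022, before any tolling.
The automatic bankruptcy stay from October 12, 2021 to December 4, 2022 tolled the period for 418 days, extending the deadline to May 28, 2023.
The period was tolled for 171 days by the written tolling agreement (May 3, 2023 to October 21, 2023), pushing the deadline to November 15, 2023.
Filing on January 24, 2024 missed the November 15, 2023 deadline — the action is time-barred.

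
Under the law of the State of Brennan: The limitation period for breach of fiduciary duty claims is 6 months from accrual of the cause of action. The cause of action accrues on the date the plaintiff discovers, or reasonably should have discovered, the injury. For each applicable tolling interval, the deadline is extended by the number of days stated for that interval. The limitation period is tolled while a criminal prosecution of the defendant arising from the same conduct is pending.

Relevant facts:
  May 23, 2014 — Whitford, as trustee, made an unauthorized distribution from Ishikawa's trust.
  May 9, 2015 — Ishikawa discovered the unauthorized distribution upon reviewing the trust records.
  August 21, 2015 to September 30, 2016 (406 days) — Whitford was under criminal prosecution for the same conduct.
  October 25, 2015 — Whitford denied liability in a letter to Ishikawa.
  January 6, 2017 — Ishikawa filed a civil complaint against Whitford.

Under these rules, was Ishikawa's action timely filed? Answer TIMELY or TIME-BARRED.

Under the discovery rule, the claim accrued on May 9, 2015, when Ishikawa discovered the injury — not on the May 23, 2014 date of the underlying act.
The untolled deadline — 6 months after May 9, 2015 — is November 9, 2015.
The pending criminal prosecution from August 21, 2015 to September 30, 2016 tolled the period for 406 days, extending the deadline to December 19, 2016.
Nothing else in the chronology tolls or restarts the period.
The January 6, 2017 filing falls after the December 19, 2016 deadline; the claim is time-barred.

TIME-BARRED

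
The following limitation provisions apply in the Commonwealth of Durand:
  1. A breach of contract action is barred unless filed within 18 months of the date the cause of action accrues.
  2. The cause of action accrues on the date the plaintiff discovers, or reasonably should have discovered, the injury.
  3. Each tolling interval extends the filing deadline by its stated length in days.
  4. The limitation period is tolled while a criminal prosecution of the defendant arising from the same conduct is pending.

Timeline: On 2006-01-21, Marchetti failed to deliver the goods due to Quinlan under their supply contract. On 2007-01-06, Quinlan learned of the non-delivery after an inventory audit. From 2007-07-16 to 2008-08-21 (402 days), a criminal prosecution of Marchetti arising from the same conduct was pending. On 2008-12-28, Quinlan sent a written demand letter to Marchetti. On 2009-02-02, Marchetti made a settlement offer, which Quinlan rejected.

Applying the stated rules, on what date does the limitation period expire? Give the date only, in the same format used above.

2009-08-12

The claim did not accrue until Quinlan discovered the injury on 2007-01-06; the 2006-01-21 act date does not start the clock under the stated rule.
18 months from 2007-01-06 is 2008-07-06.
The period was tolled for 402 days by the pending criminal prosecution (2007-07-16 to 2008-08-21), pushing the deadline to 2009-08-12.
Nothing else in the chronology tolls or restarts the period.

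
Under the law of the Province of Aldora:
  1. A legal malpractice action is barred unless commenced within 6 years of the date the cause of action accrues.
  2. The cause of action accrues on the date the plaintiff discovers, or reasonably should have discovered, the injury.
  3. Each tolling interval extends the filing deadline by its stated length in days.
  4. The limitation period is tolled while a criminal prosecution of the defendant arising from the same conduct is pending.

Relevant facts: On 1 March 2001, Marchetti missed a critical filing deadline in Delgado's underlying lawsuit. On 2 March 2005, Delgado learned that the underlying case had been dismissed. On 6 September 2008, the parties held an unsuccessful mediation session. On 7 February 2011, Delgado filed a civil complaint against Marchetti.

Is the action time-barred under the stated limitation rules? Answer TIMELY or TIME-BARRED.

TIMELY

Under the discovery rule, the claim accrued on 2 March 2005, when Delgado discovered the injury — not on the 1 March 2001 date of the underlying act.
Adding the 6 years base period to 2 March 2005 gives a deadline of 2 March 2011, before any tolling.
None of the other events listed affects the running of the period under the stated rules.
Filing on 7 February 2011 beat the 2 March 2011 deadline — the action is timely.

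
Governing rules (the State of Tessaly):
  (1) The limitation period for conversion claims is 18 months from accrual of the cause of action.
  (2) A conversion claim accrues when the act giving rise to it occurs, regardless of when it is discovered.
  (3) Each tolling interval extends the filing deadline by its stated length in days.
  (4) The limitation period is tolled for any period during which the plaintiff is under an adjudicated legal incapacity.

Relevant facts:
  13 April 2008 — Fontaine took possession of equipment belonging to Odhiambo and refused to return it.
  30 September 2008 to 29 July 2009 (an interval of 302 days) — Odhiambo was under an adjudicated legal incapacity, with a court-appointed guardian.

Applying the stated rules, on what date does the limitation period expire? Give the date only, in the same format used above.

11 August 2010

The cause of action accrued on 13 April 2008, the date of the act.
The untolled deadline — 18 months after 13 April 2008 — is 13 October 2009.
Because the plaintiff's legal incapacity ran from 30 September 2008 to 29 July 2009, the deadline is extended by 302 days to 11 August 2010.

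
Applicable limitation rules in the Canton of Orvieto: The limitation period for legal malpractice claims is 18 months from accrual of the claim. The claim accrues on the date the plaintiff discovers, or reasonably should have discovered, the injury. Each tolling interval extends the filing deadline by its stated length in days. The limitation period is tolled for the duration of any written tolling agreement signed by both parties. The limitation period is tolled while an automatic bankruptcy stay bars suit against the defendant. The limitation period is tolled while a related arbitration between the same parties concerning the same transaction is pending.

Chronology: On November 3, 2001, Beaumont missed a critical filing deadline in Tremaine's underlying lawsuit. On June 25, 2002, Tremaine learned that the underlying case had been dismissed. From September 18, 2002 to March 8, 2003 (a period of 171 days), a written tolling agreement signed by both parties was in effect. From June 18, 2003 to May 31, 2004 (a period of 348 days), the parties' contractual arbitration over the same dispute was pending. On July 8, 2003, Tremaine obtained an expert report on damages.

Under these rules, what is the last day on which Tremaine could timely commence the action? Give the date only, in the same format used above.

May 27, 2005

Under the discovery rule, the claim accrued on June 25, 2002, when Tremaine discovered the injury — not on the November 3, 2001 date of the underlying act.
18 months from June 25, 2002 is December 25, 2003.
The written tolling agreement from September 18, 2002 to March 8, 2003 tolled the period for 171 days, extending the deadline to June 13, 2004.
The pending related arbitration from June 18, 2003 to May 31, 2004 tolled the period for 348 days, extending the deadline to May 27, 2005.
The other events in the timeline have no effect on the limitation period under the stated rules.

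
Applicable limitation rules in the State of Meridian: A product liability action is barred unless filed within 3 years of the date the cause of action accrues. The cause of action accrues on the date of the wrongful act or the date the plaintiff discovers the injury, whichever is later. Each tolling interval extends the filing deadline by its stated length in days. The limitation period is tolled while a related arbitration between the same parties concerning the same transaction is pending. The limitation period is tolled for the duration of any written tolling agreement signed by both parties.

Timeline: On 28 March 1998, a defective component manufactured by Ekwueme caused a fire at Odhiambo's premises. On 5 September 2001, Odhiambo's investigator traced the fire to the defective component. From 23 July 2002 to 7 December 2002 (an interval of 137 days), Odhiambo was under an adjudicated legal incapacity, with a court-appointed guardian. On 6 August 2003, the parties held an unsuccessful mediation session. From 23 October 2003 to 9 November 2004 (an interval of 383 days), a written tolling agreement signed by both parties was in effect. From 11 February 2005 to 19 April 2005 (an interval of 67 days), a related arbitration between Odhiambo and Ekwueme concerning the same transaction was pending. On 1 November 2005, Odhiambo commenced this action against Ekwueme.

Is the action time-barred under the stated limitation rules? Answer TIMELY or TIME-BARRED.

Taking the later of the act (28 March 1998) and discovery (5 September 2001), the claim accrued on 5 September 2001.
Adding the 3 years base period to 5 September 2001 gives a deadline of 5 September 2004, before any tolling.
Because the written tolling agreement ran from 23 October 2003 to 9 November 2004, the deadline is extended by 383 days to 23 September 2005.
The pending related arbitration from 11 February 2005 to 19 April 2005 tolled the period for 67 days, extending the deadline to 29 November 2005.
The plaintiff's legal incapacity from 23 July 2002 to 7 December 2002 does not toll the period, because no stated rule makes the plaintiff's incapacity a tolling event.
None of the other events listed affects the running of the period under the stated rules.
The 1 November 2005 filing precedes the 29 November 2005 deadline; the claim is timely.

TIMELY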